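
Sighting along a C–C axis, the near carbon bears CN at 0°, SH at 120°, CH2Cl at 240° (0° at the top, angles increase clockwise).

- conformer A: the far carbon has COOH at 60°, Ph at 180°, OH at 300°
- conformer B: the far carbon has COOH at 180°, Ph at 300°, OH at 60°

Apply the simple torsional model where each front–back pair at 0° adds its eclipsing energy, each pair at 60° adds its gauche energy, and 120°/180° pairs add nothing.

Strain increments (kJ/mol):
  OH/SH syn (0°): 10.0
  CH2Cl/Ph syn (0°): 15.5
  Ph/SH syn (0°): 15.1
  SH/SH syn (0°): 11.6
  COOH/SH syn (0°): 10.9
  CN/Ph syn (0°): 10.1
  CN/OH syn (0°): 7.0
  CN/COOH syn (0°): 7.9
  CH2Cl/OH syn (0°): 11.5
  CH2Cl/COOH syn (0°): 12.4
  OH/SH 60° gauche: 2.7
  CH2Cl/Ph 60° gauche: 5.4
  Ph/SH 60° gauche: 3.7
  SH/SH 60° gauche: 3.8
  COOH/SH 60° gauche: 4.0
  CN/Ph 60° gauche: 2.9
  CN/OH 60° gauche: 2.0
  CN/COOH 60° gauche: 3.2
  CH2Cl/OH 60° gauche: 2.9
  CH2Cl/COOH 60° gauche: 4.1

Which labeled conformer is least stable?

A

A (staggered): CN–COOH gauche, CN–OH gauche, SH–COOH gauche, SH–Ph gauche, CH2Cl–Ph gauche, CH2Cl–OH gauche; 3.2 + 2.0 + 4.0 + 3.7 + 5.4 + 2.9 = 21.2 kJ/mol.
B (staggered): CN–Ph gauche, CN–OH gauche, SH–COOH gauche, SH–OH gauche, CH2Cl–COOH gauche, CH2Cl–Ph gauche; 2.9 + 2.0 + 4.0 + 2.7 + 4.1 + 5.4 = 21.1 kJ/mol.
A has the highest total (21.2 kJ/mol).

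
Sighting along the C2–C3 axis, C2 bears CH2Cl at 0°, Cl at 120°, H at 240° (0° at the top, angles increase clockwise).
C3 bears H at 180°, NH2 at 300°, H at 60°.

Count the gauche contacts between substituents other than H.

Non-H gauche pairs: CH2Cl(0°)/NH2(300°) — 1 interaction.

1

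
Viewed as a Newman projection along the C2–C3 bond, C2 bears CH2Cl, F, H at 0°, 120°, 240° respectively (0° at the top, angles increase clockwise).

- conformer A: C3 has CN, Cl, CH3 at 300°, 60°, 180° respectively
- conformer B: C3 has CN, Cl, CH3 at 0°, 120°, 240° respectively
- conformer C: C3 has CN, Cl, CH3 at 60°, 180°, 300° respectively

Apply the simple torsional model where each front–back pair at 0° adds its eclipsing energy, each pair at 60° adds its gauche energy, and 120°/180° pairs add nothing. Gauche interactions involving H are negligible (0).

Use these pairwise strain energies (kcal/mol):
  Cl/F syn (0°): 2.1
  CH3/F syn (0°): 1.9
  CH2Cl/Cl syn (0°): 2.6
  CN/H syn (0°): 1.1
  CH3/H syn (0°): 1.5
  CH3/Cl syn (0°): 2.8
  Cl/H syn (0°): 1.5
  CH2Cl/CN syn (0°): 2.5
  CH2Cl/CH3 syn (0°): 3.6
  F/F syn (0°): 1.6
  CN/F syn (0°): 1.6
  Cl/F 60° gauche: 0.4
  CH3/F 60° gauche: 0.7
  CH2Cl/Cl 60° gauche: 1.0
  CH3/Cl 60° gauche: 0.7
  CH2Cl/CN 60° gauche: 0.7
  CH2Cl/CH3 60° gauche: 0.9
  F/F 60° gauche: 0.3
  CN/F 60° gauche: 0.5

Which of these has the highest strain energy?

A (staggered): CH2Cl(0°)/CN(300°) gauche 0.7; CH2Cl(0°)/Cl(60°) gauche 1.0; F(120°)/Cl(60°) gauche 0.4; F(120°)/CH3(180°) gauche 0.7 → 2.8 kcal/mol.
B (eclipsed): CH2Cl(0°)/CN(0°) eclipsed 2.5; F(120°)/Cl(120°) eclipsed 2.1; H(240°)/CH3(240°) eclipsed 1.5 → 6.1 kcal/mol.
C (staggered): CH2Cl(0°)/CN(60°) gauche 0.7; CH2Cl(0°)/CH3(300°) gauche 0.9; F(120°)/CN(60°) gauche 0.5; F(120°)/Cl(180°) gauche 0.4 → 2.5 kcal/mol.
B has the highest total (6.1 kcal/mol).

B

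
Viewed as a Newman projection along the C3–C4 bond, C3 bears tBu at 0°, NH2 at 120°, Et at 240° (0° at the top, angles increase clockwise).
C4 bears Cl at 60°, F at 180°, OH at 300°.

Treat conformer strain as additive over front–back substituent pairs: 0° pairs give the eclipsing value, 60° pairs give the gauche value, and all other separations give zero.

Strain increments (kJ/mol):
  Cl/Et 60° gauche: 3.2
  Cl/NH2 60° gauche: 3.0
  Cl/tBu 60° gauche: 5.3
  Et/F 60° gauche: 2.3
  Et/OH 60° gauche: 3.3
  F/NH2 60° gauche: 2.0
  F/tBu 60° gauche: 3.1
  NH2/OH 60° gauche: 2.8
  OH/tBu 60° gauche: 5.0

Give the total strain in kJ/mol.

This conformer (staggered): tBu–Cl gauche, tBu–OH gauche, NH2–Cl gauche, NH2–F gauche, Et–F gauche, Et–OH gauche; 5.3 + 5.0 + 3.0 + 2.0 + 2.3 + 3.3 = 20.9 kJ/mol.

20.9 kJ/mol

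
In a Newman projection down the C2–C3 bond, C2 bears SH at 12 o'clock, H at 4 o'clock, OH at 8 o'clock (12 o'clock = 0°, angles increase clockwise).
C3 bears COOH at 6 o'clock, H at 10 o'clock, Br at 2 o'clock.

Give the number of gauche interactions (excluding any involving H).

Non-H gauche pairs: SH(0°)/Br(60°); OH(240°)/COOH(180°) — 2 interactions.

2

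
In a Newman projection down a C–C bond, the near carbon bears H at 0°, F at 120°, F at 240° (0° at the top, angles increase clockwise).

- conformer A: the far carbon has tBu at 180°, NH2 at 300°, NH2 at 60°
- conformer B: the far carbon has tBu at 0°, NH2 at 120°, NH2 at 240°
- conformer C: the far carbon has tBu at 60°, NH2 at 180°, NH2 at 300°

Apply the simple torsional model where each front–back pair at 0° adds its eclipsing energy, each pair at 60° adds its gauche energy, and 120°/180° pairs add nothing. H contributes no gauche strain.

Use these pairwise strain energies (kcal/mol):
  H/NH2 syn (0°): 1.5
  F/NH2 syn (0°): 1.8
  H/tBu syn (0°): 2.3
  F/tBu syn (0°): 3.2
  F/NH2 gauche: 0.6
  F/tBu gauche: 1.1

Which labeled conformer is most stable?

C

A is staggered. F at 120° is gauche with tBu at 180° (1.1); F at 120° is gauche with NH2 at 60° (0.6); F at 240° is gauche with tBu at 180° (1.1); F at 240° is gauche with NH2 at 300° (0.6). Total 3.4 kcal/mol.
B is eclipsed. H at 0° is eclipsed with tBu at 0° (2.3); F at 120° is eclipsed with NH2 at 120° (1.8); F at 240° is eclipsed with NH2 at 240° (1.8). Total 5.9 kcal/mol.
C is staggered. F at 120° is gauche with tBu at 60° (1.1); F at 120° is gauche with NH2 at 180° (0.6); F at 240° is gauche with NH2 at 180° (0.6); F at 240° is gauche with NH2 at 300° (0.6). Total 2.9 kcal/mol.
C has the lowest total (2.9 kcal/mol).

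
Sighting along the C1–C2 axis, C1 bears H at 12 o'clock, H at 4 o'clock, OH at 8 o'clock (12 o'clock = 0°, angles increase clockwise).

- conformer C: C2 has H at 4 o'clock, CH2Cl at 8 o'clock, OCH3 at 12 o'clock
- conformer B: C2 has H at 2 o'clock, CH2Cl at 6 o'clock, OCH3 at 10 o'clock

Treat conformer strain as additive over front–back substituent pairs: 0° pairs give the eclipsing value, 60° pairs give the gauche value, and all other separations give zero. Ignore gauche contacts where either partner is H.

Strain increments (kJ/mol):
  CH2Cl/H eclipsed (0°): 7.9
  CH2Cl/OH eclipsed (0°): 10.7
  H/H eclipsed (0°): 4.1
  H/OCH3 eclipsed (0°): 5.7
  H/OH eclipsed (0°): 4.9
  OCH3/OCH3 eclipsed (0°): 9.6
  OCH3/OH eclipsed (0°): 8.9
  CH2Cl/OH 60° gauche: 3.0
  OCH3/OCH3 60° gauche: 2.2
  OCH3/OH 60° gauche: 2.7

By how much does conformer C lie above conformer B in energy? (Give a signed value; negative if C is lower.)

C (eclipsed): H–OCH3 eclipsed, H–H eclipsed, OH–CH2Cl eclipsed; 5.7 + 4.1 + 10.7 = 20.5 kJ/mol.
B (staggered): OH–CH2Cl gauche, OH–OCH3 gauche; 3.0 + 2.7 = 5.7 kJ/mol.
E(C) − E(B) = 20.5 − 5.7 = +14.8 kJ/mol.

+14.8 kJ/mol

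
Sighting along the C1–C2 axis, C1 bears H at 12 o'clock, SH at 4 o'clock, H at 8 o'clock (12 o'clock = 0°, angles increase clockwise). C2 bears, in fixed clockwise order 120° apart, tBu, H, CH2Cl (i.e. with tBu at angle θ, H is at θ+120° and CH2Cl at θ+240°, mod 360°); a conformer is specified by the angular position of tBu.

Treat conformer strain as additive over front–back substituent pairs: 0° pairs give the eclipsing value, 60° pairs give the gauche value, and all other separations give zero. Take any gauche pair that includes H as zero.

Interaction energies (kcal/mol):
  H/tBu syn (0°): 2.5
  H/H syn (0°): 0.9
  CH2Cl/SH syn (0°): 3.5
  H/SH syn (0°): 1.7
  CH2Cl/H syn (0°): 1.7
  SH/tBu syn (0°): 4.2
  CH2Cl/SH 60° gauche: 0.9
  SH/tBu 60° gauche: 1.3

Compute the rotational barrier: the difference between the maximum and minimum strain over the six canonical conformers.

tBu at 0° (eclipsed): H(0°)/tBu(0°) eclipsed 2.5; SH(120°)/H(120°) eclipsed 1.7; H(240°)/CH2Cl(240°) eclipsed 1.7 → 5.9 kcal/mol.
tBu at 60° (staggered): SH(120°)/tBu(60°) gauche 1.3 → 1.3 kcal/mol.
tBu at 120° (eclipsed): H(0°)/CH2Cl(0°) eclipsed 1.7; SH(120°)/tBu(120°) eclipsed 4.2; H(240°)/H(240°) eclipsed 0.9 → 6.8 kcal/mol.
tBu at 180° (staggered): SH(120°)/tBu(180°) gauche 1.3; SH(120°)/CH2Cl(60°) gauche 0.9 → 2.2 kcal/mol.
tBu at 240° (eclipsed): H(0°)/H(0°) eclipsed 0.9; SH(120°)/CH2Cl(120°) eclipsed 3.5; H(240°)/tBu(240°) eclipsed 2.5 → 6.9 kcal/mol.
tBu at 300° (staggered): SH(120°)/CH2Cl(180°) gauche 0.9 → 0.9 kcal/mol.
Max at 240° (6.9 kcal/mol), min at 300° (0.9 kcal/mol); barrier = 6.0 kcal/mol.

6.0 kcal/mol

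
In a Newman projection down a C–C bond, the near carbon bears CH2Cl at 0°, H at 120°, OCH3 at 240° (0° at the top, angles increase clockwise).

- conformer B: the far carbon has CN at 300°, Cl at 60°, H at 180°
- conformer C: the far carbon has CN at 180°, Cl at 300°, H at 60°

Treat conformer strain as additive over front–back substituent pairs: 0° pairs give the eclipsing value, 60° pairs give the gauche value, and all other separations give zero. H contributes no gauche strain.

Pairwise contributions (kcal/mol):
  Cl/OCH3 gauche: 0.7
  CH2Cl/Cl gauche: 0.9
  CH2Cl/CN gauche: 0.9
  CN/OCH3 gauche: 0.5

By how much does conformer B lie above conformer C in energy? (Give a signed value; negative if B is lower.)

+0.2 kcal/mol

B (staggered): CH2Cl(0°)/CN(300°) gauche 0.9; CH2Cl(0°)/Cl(60°) gauche 0.9; OCH3(240°)/CN(300°) gauche 0.5 → 2.3 kcal/mol.
C (staggered): CH2Cl(0°)/Cl(300°) gauche 0.9; OCH3(240°)/CN(180°) gauche 0.5; OCH3(240°)/Cl(300°) gauche 0.7 → 2.1 kcal/mol.
E(B) − E(C) = 2.3 − 2.1 = +0.2 kcal/mol.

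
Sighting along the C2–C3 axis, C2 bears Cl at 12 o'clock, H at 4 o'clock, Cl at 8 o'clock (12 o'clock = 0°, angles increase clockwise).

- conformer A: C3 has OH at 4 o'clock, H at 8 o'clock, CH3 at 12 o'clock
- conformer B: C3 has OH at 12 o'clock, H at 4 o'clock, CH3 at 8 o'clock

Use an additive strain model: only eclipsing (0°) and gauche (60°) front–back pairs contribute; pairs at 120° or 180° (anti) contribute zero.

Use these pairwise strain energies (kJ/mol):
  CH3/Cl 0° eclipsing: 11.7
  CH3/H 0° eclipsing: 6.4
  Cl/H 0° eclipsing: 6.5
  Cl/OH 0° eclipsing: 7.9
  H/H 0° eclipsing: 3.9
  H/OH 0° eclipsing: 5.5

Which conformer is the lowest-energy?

A (eclipsed): Cl–CH3 eclipsed, H–OH eclipsed, Cl–H eclipsed; 11.7 + 5.5 + 6.5 = 23.7 kJ/mol.
B (eclipsed): Cl–OH eclipsed, H–H eclipsed, Cl–CH3 eclipsed; 7.9 + 3.9 + 11.7 = 23.5 kJ/mol.
B has the lowest total (23.5 kJ/mol).

B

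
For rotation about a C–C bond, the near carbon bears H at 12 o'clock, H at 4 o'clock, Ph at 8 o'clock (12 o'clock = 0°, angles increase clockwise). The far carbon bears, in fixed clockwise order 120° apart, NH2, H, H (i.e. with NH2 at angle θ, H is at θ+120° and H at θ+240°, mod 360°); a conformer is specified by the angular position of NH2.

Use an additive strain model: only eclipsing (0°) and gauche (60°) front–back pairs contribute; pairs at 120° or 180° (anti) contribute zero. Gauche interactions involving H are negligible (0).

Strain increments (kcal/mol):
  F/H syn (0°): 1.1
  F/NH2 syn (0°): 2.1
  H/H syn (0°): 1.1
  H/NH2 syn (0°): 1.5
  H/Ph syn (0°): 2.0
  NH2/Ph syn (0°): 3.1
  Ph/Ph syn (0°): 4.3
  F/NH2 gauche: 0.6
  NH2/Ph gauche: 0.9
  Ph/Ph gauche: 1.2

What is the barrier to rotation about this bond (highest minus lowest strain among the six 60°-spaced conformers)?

5.3 kcal/mol

NH2 at 0° (eclipsed): H(0°)/NH2(0°) eclipsed 1.5; H(120°)/H(120°) eclipsed 1.1; Ph(240°)/H(240°) eclipsed 2.0 → 4.6 kcal/mol.
NH2 at 60° (staggered): no non-H gauche contacts → 0.0 kcal/mol.
NH2 at 120° (eclipsed): H(0°)/H(0°) eclipsed 1.1; H(120°)/NH2(120°) eclipsed 1.5; Ph(240°)/H(240°) eclipsed 2.0 → 4.6 kcal/mol.
NH2 at 180° (staggered): Ph(240°)/NH2(180°) gauche 0.9 → 0.9 kcal/mol.
NH2 at 240° (eclipsed): H(0°)/H(0°) eclipsed 1.1; H(120°)/H(120°) eclipsed 1.1; Ph(240°)/NH2(240°) eclipsed 3.1 → 5.3 kcal/mol.
NH2 at 300° (staggered): Ph(240°)/NH2(300°) gauche 0.9 → 0.9 kcal/mol.
Max at 240° (5.3 kcal/mol), min at 60° (0.0 kcal/mol); barrier = 5.3 kcal/mol.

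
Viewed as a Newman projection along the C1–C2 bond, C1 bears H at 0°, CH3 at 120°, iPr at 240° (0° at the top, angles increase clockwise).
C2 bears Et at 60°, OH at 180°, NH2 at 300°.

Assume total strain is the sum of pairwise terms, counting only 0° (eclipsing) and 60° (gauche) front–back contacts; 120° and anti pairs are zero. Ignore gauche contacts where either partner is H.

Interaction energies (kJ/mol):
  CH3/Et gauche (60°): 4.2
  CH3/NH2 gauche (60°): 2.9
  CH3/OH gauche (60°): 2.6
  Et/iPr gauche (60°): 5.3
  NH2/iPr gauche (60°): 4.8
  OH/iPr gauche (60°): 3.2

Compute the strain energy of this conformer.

This conformer (staggered): CH3(120°)/Et(60°) gauche 4.2; CH3(120°)/OH(180°) gauche 2.6; iPr(240°)/OH(180°) gauche 3.2; iPr(240°)/NH2(300°) gauche 4.8 → 14.8 kJ/mol.

14.8 kJ/mol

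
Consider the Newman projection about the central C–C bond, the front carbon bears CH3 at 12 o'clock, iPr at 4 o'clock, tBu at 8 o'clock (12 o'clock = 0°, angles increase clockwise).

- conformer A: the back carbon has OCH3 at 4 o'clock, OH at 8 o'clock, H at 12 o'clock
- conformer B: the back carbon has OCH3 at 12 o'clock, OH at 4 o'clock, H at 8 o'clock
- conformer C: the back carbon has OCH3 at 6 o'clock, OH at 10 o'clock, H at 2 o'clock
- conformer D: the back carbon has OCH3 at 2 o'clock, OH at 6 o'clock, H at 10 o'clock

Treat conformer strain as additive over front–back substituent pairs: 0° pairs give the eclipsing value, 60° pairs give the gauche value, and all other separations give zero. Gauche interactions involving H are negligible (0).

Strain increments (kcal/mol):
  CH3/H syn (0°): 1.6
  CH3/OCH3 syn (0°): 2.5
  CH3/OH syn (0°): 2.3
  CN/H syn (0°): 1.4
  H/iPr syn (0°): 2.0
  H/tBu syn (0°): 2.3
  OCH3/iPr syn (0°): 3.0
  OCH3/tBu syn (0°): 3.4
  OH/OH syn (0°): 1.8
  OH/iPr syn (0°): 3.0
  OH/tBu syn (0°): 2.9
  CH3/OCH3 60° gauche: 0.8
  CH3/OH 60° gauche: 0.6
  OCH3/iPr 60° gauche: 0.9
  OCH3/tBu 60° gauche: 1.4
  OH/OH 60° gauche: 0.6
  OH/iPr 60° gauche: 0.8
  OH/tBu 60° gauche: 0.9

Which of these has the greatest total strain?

A (eclipsed): CH3–H eclipsed, iPr–OCH3 eclipsed, tBu–OH eclipsed; 1.6 + 3.0 + 2.9 = 7.5 kcal/mol.
B (eclipsed): CH3–OCH3 eclipsed, iPr–OH eclipsed, tBu–H eclipsed; 2.5 + 3.0 + 2.3 = 7.8 kcal/mol.
C (staggered): CH3–OH gauche, iPr–OCH3 gauche, tBu–OCH3 gauche, tBu–OH gauche; 0.6 + 0.9 + 1.4 + 0.9 = 3.8 kcal/mol.
D (staggered): CH3–OCH3 gauche, iPr–OCH3 gauche, iPr–OH gauche, tBu–OH gauche; 0.8 + 0.9 + 0.8 + 0.9 = 3.4 kcal/mol.
B has the highest total (7.8 kcal/mol).

B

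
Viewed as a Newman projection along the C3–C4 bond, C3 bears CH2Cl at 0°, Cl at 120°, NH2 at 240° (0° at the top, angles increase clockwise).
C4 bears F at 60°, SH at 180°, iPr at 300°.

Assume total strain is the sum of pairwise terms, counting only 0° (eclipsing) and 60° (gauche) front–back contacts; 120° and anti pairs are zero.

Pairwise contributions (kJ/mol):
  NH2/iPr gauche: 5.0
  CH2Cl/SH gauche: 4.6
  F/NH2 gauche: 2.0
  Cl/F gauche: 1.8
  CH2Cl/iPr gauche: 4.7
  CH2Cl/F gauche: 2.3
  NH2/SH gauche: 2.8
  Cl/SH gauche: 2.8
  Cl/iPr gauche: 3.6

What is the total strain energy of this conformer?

19.4 kJ/mol

This conformer (staggered): CH2Cl–F gauche, CH2Cl–iPr gauche, Cl–F gauche, Cl–SH gauche, NH2–SH gauche, NH2–iPr gauche; 2.3 + 4.7 + 1.8 + 2.8 + 2.8 + 5.0 = 19.4 kJ/mol.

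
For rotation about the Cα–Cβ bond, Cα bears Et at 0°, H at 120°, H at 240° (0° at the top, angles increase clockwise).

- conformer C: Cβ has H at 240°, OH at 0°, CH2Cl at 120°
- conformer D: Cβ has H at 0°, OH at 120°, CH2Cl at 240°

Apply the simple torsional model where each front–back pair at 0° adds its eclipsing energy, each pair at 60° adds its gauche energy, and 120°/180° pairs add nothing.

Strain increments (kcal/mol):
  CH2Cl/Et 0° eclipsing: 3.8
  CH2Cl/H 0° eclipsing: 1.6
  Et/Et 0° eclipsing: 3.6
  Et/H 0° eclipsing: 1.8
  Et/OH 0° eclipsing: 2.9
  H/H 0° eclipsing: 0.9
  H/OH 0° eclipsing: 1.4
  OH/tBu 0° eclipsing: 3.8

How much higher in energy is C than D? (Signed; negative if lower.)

+0.6 kcal/mol

C is eclipsed. Et at 0° is eclipsed with OH at 0° (2.9); H at 120° is eclipsed with CH2Cl at 120° (1.6); H at 240° is eclipsed with H at 240° (0.9). Total 5.4 kcal/mol.
D is eclipsed. Et at 0° is eclipsed with H at 0° (1.8); H at 120° is eclipsed with OH at 120° (1.4); H at 240° is eclipsed with CH2Cl at 240° (1.6). Total 4.8 kcal/mol.
E(C) − E(D) = 5.4 − 4.8 = +0.6 kcal/mol.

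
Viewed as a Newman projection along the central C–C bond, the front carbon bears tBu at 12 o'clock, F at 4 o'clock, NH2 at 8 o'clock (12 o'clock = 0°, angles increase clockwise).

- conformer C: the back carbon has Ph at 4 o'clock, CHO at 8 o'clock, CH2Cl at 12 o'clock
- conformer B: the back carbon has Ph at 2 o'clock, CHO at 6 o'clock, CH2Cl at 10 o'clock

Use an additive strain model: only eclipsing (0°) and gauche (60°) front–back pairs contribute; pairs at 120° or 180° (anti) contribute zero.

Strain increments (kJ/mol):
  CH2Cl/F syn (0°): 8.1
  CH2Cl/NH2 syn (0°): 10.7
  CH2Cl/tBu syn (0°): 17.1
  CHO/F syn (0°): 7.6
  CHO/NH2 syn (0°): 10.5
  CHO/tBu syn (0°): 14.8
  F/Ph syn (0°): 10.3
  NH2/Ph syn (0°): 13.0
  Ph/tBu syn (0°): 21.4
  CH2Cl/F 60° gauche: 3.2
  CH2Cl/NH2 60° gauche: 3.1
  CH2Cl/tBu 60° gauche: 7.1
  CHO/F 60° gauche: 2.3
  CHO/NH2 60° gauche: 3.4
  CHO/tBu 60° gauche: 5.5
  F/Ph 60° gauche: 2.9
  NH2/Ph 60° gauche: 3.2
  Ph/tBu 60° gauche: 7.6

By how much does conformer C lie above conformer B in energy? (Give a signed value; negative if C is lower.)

C (eclipsed): tBu(0°)/CH2Cl(0°) eclipsed 17.1; F(120°)/Ph(120°) eclipsed 10.3; NH2(240°)/CHO(240°) eclipsed 10.5 → 37.9 kJ/mol.
B (staggered): tBu(0°)/Ph(60°) gauche 7.6; tBu(0°)/CH2Cl(300°) gauche 7.1; F(120°)/Ph(60°) gauche 2.9; F(120°)/CHO(180°) gauche 2.3; NH2(240°)/CHO(180°) gauche 3.4; NH2(240°)/CH2Cl(300°) gauche 3.1 → 26.4 kJ/mol.
E(C) − E(B) = 37.9 − 26.4 = +11.5 kJ/mol.

+11.5 kJ/mol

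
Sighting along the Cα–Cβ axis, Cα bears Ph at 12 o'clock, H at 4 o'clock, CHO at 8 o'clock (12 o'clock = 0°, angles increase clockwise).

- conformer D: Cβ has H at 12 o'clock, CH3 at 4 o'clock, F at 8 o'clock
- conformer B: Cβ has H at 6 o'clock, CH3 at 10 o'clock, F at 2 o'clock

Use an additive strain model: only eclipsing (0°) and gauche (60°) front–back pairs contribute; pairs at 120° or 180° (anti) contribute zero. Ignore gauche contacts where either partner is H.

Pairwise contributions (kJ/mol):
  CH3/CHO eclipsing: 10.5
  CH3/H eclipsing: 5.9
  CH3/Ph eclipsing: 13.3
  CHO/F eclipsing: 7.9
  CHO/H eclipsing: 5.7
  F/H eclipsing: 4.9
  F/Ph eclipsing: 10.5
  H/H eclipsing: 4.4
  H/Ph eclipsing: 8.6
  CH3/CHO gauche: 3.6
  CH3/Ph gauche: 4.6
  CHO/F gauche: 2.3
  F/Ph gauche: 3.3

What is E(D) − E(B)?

+10.9 kJ/mol

D (eclipsed): Ph(0°)/H(0°) eclipsed 8.6; H(120°)/CH3(120°) eclipsed 5.9; CHO(240°)/F(240°) eclipsed 7.9 → 22.4 kJ/mol.
B (staggered): Ph(0°)/CH3(300°) gauche 4.6; Ph(0°)/F(60°) gauche 3.3; CHO(240°)/CH3(300°) gauche 3.6 → 11.5 kJ/mol.
E(D) − E(B) = 22.4 − 11.5 = +10.9 kJ/mol.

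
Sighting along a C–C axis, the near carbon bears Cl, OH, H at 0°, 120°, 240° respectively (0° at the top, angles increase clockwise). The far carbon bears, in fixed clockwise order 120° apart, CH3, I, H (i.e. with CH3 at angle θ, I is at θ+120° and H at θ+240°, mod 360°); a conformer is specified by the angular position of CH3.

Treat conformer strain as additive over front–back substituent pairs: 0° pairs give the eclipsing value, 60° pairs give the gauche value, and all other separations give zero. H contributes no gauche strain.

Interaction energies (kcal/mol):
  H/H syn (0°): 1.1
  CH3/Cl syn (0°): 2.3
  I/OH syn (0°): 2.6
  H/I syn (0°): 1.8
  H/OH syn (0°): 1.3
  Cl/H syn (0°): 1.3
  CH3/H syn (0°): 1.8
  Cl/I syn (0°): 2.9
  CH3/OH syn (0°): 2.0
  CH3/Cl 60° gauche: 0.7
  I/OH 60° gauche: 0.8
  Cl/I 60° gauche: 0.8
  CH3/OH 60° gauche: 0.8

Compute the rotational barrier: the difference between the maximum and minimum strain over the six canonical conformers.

CH3 at 0° (eclipsed): Cl(0°)/CH3(0°) eclipsed 2.3; OH(120°)/I(120°) eclipsed 2.6; H(240°)/H(240°) eclipsed 1.1 → 6.0 kcal/mol.
CH3 at 60° (staggered): Cl(0°)/CH3(60°) gauche 0.7; OH(120°)/CH3(60°) gauche 0.8; OH(120°)/I(180°) gauche 0.8 → 2.3 kcal/mol.
CH3 at 120° (eclipsed): Cl(0°)/H(0°) eclipsed 1.3; OH(120°)/CH3(120°) eclipsed 2.0; H(240°)/I(240°) eclipsed 1.8 → 5.1 kcal/mol.
CH3 at 180° (staggered): Cl(0°)/I(300°) gauche 0.8; OH(120°)/CH3(180°) gauche 0.8 → 1.6 kcal/mol.
CH3 at 240° (eclipsed): Cl(0°)/I(0°) eclipsed 2.9; OH(120°)/H(120°) eclipsed 1.3; H(240°)/CH3(240°) eclipsed 1.8 → 6.0 kcal/mol.
CH3 at 300° (staggered): Cl(0°)/CH3(300°) gauche 0.7; Cl(0°)/I(60°) gauche 0.8; OH(120°)/I(60°) gauche 0.8 → 2.3 kcal/mol.
Max at 0° (6.0 kcal/mol), min at 180° (1.6 kcal/mol); barrier = 4.4 kcal/mol.

4.4 kcal/mol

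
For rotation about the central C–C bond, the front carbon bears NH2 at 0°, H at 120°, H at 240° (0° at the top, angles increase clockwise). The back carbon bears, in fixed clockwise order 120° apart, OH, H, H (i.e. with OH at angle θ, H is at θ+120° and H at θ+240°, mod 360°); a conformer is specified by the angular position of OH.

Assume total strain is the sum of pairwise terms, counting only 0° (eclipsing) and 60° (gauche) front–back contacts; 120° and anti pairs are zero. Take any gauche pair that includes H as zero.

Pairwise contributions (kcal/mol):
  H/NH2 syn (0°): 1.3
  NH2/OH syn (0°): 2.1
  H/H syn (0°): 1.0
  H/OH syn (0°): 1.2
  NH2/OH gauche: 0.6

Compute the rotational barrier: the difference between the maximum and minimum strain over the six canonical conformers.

OH at 0° is eclipsed. NH2 at 0° is eclipsed with OH at 0° (2.1); H at 120° is eclipsed with H at 120° (1.0); H at 240° is eclipsed with H at 240° (1.0). Total 4.1 kcal/mol.
OH at 60° is staggered. NH2 at 0° is gauche with OH at 60° (0.6). Total 0.6 kcal/mol.
OH at 120° is eclipsed. NH2 at 0° is eclipsed with H at 0° (1.3); H at 120° is eclipsed with OH at 120° (1.2); H at 240° is eclipsed with H at 240° (1.0). Total 3.5 kcal/mol.
OH at 180° (staggered): no non-H gauche contacts → 0.0 kcal/mol.
OH at 240° is eclipsed. NH2 at 0° is eclipsed with H at 0° (1.3); H at 120° is eclipsed with H at 120° (1.0); H at 240° is eclipsed with OH at 240° (1.2). Total 3.5 kcal/mol.
OH at 300° is staggered. NH2 at 0° is gauche with OH at 300° (0.6). Total 0.6 kcal/mol.
Max at 0° (4.1 kcal/mol), min at 180° (0.0 kcal/mol); barrier = 4.1 kcal/mol.

4.1 kcal/mol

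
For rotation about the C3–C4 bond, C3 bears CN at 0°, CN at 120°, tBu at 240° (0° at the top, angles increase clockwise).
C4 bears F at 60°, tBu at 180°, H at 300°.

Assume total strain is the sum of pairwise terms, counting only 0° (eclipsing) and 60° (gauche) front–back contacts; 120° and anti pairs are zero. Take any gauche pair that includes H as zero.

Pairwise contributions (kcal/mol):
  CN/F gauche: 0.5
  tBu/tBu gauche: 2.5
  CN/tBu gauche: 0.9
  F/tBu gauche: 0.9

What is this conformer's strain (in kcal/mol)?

4.4 kcal/mol

This conformer (staggered): CN(0°)/F(60°) gauche 0.5; CN(120°)/F(60°) gauche 0.5; CN(120°)/tBu(180°) gauche 0.9; tBu(240°)/tBu(180°) gauche 2.5 → 4.4 kcal/mol.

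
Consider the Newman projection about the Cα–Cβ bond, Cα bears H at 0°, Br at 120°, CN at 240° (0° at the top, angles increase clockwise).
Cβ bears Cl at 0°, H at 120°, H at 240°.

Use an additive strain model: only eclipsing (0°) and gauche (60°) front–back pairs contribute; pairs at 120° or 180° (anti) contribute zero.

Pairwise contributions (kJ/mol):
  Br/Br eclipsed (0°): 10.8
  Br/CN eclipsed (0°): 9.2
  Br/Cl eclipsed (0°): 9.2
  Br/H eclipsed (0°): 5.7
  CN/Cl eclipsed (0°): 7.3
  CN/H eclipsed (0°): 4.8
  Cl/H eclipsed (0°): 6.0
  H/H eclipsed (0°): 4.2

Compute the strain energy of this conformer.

16.5 kJ/mol

This conformer (eclipsed): H(0°)/Cl(0°) eclipsed 6.0; Br(120°)/H(120°) eclipsed 5.7; CN(240°)/H(240°) eclipsed 4.8 → 16.5 kJ/mol.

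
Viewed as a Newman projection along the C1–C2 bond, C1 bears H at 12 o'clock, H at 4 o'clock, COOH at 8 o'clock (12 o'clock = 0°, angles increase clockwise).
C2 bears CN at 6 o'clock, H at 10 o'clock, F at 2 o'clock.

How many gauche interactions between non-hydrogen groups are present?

1

Non-H gauche pairs: COOH(240°)/CN(180°) — 1 interaction.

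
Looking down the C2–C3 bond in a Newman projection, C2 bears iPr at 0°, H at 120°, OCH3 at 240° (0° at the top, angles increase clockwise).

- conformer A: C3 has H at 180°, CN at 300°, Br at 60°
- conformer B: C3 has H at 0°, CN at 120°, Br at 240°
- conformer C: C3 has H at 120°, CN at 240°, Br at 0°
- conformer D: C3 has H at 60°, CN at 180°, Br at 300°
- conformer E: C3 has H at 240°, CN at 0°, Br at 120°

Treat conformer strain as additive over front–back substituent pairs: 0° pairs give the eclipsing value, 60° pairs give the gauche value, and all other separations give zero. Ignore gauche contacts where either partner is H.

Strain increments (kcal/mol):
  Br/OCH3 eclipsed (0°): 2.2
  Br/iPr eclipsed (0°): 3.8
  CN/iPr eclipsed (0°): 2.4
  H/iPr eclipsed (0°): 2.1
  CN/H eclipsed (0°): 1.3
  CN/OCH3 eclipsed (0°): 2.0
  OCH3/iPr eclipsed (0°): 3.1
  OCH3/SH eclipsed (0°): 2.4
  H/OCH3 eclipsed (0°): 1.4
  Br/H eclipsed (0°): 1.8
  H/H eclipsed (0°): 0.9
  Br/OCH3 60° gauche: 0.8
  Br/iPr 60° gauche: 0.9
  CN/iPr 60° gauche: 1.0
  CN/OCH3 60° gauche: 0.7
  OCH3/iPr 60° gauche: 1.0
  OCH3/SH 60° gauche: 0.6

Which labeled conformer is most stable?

A (staggered): iPr–CN gauche, iPr–Br gauche, OCH3–CN gauche; 1.0 + 0.9 + 0.7 = 2.6 kcal/mol.
B (eclipsed): iPr–H eclipsed, H–CN eclipsed, OCH3–Br eclipsed; 2.1 + 1.3 + 2.2 = 5.6 kcal/mol.
C (eclipsed): iPr–Br eclipsed, H–H eclipsed, OCH3–CN eclipsed; 3.8 + 0.9 + 2.0 = 6.7 kcal/mol.
D (staggered): iPr–Br gauche, OCH3–CN gauche, OCH3–Br gauche; 0.9 + 0.7 + 0.8 = 2.4 kcal/mol.
E (eclipsed): iPr–CN eclipsed, H–Br eclipsed, OCH3–H eclipsed; 2.4 + 1.8 + 1.4 = 5.6 kcal/mol.
D has the lowest total (2.4 kcal/mol).

D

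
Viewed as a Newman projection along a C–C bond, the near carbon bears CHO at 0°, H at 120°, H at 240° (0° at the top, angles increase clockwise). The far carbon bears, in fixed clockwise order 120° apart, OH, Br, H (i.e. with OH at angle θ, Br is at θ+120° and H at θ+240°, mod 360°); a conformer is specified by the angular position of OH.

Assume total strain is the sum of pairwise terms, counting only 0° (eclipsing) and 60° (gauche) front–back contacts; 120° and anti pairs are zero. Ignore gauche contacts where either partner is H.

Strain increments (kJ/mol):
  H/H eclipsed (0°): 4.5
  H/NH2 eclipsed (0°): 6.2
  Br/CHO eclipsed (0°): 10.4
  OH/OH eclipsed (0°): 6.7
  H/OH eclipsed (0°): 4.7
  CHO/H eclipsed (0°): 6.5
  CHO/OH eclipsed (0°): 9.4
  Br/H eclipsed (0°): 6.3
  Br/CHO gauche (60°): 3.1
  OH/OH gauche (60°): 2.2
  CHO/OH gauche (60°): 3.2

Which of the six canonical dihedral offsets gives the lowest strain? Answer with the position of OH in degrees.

OH at 0° (eclipsed): CHO–OH eclipsed, H–Br eclipsed, H–H eclipsed; 9.4 + 6.3 + 4.5 = 20.2 kJ/mol.
OH at 60° (staggered): CHO–OH gauche; 3.2 = 3.2 kJ/mol.
OH at 120° (eclipsed): CHO–H eclipsed, H–OH eclipsed, H–Br eclipsed; 6.5 + 4.7 + 6.3 = 17.5 kJ/mol.
OH at 180° (staggered): CHO–Br gauche; 3.1 = 3.1 kJ/mol.
OH at 240° (eclipsed): CHO–Br eclipsed, H–H eclipsed, H–OH eclipsed; 10.4 + 4.5 + 4.7 = 19.6 kJ/mol.
OH at 300° (staggered): CHO–OH gauche, CHO–Br gauche; 3.2 + 3.1 = 6.3 kJ/mol.
The minimum (3.1 kJ/mol) occurs with OH at 180°.

180°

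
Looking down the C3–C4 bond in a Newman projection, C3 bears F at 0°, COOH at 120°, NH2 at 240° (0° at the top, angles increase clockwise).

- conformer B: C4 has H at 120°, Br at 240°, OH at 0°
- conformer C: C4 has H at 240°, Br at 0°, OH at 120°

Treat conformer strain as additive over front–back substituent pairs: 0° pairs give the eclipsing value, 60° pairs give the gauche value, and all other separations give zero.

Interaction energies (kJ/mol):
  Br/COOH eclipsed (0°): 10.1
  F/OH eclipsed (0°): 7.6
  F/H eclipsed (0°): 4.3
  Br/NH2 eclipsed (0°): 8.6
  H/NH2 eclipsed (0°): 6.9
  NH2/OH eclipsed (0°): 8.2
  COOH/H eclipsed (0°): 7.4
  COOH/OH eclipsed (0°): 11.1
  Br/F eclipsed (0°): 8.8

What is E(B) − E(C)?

-3.2 kJ/mol

B is eclipsed. F at 0° is eclipsed with OH at 0° (7.6); COOH at 120° is eclipsed with H at 120° (7.4); NH2 at 240° is eclipsed with Br at 240° (8.6). Total 23.6 kJ/mol.
C is eclipsed. F at 0° is eclipsed with Br at 0° (8.8); COOH at 120° is eclipsed with OH at 120° (11.1); NH2 at 240° is eclipsed with H at 240° (6.9). Total 26.8 kJ/mol.
E(B) − E(C) = 23.6 − 26.8 = -3.2 kJ/mol.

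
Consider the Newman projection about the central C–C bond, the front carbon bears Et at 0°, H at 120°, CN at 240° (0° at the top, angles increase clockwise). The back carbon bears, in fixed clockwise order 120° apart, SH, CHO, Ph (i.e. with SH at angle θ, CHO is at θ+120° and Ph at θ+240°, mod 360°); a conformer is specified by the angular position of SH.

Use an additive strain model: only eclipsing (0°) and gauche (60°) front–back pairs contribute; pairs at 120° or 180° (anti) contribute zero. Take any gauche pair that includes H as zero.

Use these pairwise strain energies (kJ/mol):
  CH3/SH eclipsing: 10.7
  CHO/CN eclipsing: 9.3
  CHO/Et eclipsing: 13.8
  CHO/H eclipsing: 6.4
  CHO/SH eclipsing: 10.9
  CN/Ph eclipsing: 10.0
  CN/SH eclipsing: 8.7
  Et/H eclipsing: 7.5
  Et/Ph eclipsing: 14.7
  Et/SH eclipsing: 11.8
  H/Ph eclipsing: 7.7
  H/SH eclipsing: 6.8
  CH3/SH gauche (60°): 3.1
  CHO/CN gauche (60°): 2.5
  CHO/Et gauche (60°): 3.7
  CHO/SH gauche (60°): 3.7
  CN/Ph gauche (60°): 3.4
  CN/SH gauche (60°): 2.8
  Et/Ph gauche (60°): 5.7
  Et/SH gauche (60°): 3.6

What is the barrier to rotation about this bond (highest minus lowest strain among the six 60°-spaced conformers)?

SH at 0° (eclipsed): Et(0°)/SH(0°) eclipsed 11.8; H(120°)/CHO(120°) eclipsed 6.4; CN(240°)/Ph(240°) eclipsed 10.0 → 28.2 kJ/mol.
SH at 60° (staggered): Et(0°)/SH(60°) gauche 3.6; Et(0°)/Ph(300°) gauche 5.7; CN(240°)/CHO(180°) gauche 2.5; CN(240°)/Ph(300°) gauche 3.4 → 15.2 kJ/mol.
SH at 120° (eclipsed): Et(0°)/Ph(0°) eclipsed 14.7; H(120°)/SH(120°) eclipsed 6.8; CN(240°)/CHO(240°) eclipsed 9.3 → 30.8 kJ/mol.
SH at 180° (staggered): Et(0°)/CHO(300°) gauche 3.7; Et(0°)/Ph(60°) gauche 5.7; CN(240°)/SH(180°) gauche 2.8; CN(240°)/CHO(300°) gauche 2.5 → 14.7 kJ/mol.
SH at 240° (eclipsed): Et(0°)/CHO(0°) eclipsed 13.8; H(120°)/Ph(120°) eclipsed 7.7; CN(240°)/SH(240°) eclipsed 8.7 → 30.2 kJ/mol.
SH at 300° (staggered): Et(0°)/SH(300°) gauche 3.6; Et(0°)/CHO(60°) gauche 3.7; CN(240°)/SH(300°) gauche 2.8; CN(240°)/Ph(180°) gauche 3.4 → 13.5 kJ/mol.
Max at 120° (30.8 kJ/mol), min at 300° (13.5 kJ/mol); barrier = 17.3 kJ/mol.

17.3 kJ/mol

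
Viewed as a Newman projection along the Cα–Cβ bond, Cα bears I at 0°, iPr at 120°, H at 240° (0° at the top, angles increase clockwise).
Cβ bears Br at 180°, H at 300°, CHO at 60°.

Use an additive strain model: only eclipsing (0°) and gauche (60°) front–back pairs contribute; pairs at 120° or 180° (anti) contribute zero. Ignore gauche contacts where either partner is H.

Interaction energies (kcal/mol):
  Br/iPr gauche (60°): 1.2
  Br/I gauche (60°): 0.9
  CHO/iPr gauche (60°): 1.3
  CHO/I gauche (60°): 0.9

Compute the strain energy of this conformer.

This conformer (staggered): I(0°)/CHO(60°) gauche 0.9; iPr(120°)/Br(180°) gauche 1.2; iPr(120°)/CHO(60°) gauche 1.3 → 3.4 kcal/mol.

3.4 kcal/mol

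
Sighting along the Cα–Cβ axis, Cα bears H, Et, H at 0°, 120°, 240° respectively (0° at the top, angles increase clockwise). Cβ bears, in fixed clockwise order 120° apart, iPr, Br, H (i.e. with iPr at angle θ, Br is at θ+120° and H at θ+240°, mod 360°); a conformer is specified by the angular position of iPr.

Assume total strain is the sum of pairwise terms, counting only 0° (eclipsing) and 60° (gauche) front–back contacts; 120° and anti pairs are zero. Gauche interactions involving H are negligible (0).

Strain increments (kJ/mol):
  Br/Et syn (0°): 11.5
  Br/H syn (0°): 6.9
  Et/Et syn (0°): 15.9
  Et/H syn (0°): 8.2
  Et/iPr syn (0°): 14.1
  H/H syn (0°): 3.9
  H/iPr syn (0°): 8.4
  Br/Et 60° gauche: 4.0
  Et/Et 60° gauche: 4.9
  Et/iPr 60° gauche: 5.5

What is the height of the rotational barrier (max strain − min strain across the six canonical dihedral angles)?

iPr at 0° (eclipsed): H–iPr eclipsed, Et–Br eclipsed, H–H eclipsed; 8.4 + 11.5 + 3.9 = 23.8 kJ/mol.
iPr at 60° (staggered): Et–iPr gauche, Et–Br gauche; 5.5 + 4.0 = 9.5 kJ/mol.
iPr at 120° (eclipsed): H–H eclipsed, Et–iPr eclipsed, H–Br eclipsed; 3.9 + 14.1 + 6.9 = 24.9 kJ/mol.
iPr at 180° (staggered): Et–iPr gauche; 5.5 = 5.5 kJ/mol.
iPr at 240° (eclipsed): H–Br eclipsed, Et–H eclipsed, H–iPr eclipsed; 6.9 + 8.2 + 8.4 = 23.5 kJ/mol.
iPr at 300° (staggered): Et–Br gauche; 4.0 = 4.0 kJ/mol.
Max at 120° (24.9 kJ/mol), min at 300° (4.0 kJ/mol); barrier = 20.9 kJ/mol.

20.9 kJ/mol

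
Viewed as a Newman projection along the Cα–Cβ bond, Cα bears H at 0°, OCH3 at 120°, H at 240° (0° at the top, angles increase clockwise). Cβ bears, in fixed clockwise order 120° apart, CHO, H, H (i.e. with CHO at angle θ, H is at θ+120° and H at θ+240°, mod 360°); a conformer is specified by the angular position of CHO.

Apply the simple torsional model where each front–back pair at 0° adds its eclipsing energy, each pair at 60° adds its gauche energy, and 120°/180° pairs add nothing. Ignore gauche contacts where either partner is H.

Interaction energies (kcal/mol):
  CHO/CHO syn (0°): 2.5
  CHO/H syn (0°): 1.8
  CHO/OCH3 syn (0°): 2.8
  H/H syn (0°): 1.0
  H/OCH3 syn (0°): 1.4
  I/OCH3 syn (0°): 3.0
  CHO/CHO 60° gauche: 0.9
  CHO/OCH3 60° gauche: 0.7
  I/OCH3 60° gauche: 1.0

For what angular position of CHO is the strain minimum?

300°

CHO at 0° is eclipsed. H at 0° is eclipsed with CHO at 0° (1.8); OCH3 at 120° is eclipsed with H at 120° (1.4); H at 240° is eclipsed with H at 240° (1.0). Total 4.2 kcal/mol.
CHO at 60° is staggered. OCH3 at 120° is gauche with CHO at 60° (0.7). Total 0.7 kcal/mol.
CHO at 120° is eclipsed. H at 0° is eclipsed with H at 0° (1.0); OCH3 at 120° is eclipsed with CHO at 120° (2.8); H at 240° is eclipsed with H at 240° (1.0). Total 4.8 kcal/mol.
CHO at 180° is staggered. OCH3 at 120° is gauche with CHO at 180° (0.7). Total 0.7 kcal/mol.
CHO at 240° is eclipsed. H at 0° is eclipsed with H at 0° (1.0); OCH3 at 120° is eclipsed with H at 120° (1.4); H at 240° is eclipsed with CHO at 240° (1.8). Total 4.2 kcal/mol.
CHO at 300° (staggered): no non-H gauche contacts → 0.0 kcal/mol.
The minimum (0.0 kcal/mol) occurs with CHO at 300°.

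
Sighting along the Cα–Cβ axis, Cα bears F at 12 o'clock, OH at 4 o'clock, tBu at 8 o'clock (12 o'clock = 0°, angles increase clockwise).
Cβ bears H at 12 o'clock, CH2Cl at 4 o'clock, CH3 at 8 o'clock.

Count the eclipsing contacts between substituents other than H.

2

Non-H eclipsing pairs: OH(120°)/CH2Cl(120°); tBu(240°)/CH3(240°) — 2 interactions.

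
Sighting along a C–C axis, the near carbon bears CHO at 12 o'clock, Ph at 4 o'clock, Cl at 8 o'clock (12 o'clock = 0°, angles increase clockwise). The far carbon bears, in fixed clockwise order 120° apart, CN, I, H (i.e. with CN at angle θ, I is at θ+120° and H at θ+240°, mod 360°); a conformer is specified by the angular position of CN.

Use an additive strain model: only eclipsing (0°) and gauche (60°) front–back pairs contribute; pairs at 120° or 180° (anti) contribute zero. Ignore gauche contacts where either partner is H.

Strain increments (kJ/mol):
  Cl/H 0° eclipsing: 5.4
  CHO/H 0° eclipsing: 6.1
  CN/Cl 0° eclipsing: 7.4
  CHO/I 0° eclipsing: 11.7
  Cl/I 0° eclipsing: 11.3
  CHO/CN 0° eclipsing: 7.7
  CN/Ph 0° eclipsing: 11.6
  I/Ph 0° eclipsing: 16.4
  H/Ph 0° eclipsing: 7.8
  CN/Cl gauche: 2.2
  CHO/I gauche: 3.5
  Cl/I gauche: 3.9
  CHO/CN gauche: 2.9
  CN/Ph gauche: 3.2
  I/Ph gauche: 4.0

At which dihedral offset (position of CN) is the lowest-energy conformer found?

300°

CN at 0° is eclipsed. CHO at 0° is eclipsed with CN at 0° (7.7); Ph at 120° is eclipsed with I at 120° (16.4); Cl at 240° is eclipsed with H at 240° (5.4). Total 29.5 kJ/mol.
CN at 60° is staggered. CHO at 0° is gauche with CN at 60° (2.9); Ph at 120° is gauche with CN at 60° (3.2); Ph at 120° is gauche with I at 180° (4.0); Cl at 240° is gauche with I at 180° (3.9). Total 14.0 kJ/mol.
CN at 120° is eclipsed. CHO at 0° is eclipsed with H at 0° (6.1); Ph at 120° is eclipsed with CN at 120° (11.6); Cl at 240° is eclipsed with I at 240° (11.3). Total 29.0 kJ/mol.
CN at 180° is staggered. CHO at 0° is gauche with I at 300° (3.5); Ph at 120° is gauche with CN at 180° (3.2); Cl at 240° is gauche with CN at 180° (2.2); Cl at 240° is gauche with I at 300° (3.9). Total 12.8 kJ/mol.
CN at 240° is eclipsed. CHO at 0° is eclipsed with I at 0° (11.7); Ph at 120° is eclipsed with H at 120° (7.8); Cl at 240° is eclipsed with CN at 240° (7.4). Total 26.9 kJ/mol.
CN at 300° is staggered. CHO at 0° is gauche with CN at 300° (2.9); CHO at 0° is gauche with I at 60° (3.5); Ph at 120° is gauche with I at 60° (4.0); Cl at 240° is gauche with CN at 300° (2.2). Total 12.6 kJ/mol.
The minimum (12.6 kJ/mol) occurs with CN at 300°.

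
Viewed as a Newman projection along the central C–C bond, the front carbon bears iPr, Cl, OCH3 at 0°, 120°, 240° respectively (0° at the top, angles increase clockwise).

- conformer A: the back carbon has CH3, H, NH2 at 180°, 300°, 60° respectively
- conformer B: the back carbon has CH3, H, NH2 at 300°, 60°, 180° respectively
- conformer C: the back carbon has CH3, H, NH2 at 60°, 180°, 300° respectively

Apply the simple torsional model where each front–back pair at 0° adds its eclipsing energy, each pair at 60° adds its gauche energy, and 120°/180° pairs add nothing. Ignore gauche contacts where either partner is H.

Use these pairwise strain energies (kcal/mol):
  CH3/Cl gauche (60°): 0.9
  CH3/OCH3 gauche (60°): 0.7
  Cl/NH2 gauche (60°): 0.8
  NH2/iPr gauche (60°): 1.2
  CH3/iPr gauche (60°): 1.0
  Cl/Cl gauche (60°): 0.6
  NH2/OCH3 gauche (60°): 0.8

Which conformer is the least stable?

C

A (staggered): iPr–NH2 gauche, Cl–CH3 gauche, Cl–NH2 gauche, OCH3–CH3 gauche; 1.2 + 0.9 + 0.8 + 0.7 = 3.6 kcal/mol.
B (staggered): iPr–CH3 gauche, Cl–NH2 gauche, OCH3–CH3 gauche, OCH3–NH2 gauche; 1.0 + 0.8 + 0.7 + 0.8 = 3.3 kcal/mol.
C (staggered): iPr–CH3 gauche, iPr–NH2 gauche, Cl–CH3 gauche, OCH3–NH2 gauche; 1.0 + 1.2 + 0.9 + 0.8 = 3.9 kcal/mol.
C has the highest total (3.9 kcal/mol).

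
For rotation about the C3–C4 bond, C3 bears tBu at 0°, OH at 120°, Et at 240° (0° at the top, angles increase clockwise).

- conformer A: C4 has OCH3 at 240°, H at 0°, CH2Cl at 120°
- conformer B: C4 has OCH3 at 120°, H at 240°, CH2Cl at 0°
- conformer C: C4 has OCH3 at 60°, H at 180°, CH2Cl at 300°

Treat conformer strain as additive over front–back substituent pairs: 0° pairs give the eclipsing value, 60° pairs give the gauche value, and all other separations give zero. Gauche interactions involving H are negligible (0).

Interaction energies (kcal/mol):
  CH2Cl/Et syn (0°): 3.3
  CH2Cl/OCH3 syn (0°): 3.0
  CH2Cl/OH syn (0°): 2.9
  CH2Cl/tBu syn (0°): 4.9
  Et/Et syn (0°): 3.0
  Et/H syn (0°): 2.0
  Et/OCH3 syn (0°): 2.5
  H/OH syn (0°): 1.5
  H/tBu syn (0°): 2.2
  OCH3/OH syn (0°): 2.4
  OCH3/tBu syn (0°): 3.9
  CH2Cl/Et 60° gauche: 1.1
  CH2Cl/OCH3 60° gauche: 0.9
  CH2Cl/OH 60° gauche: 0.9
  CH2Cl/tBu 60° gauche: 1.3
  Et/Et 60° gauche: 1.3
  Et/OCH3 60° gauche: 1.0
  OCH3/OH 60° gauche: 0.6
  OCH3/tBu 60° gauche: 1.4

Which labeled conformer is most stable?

A is eclipsed. tBu at 0° is eclipsed with H at 0° (2.2); OH at 120° is eclipsed with CH2Cl at 120° (2.9); Et at 240° is eclipsed with OCH3 at 240° (2.5). Total 7.6 kcal/mol.
B is eclipsed. tBu at 0° is eclipsed with CH2Cl at 0° (4.9); OH at 120° is eclipsed with OCH3 at 120° (2.4); Et at 240° is eclipsed with H at 240° (2.0). Total 9.3 kcal/mol.
C is staggered. tBu at 0° is gauche with OCH3 at 60° (1.4); tBu at 0° is gauche with CH2Cl at 300° (1.3); OH at 120° is gauche with OCH3 at 60° (0.6); Et at 240° is gauche with CH2Cl at 300° (1.1). Total 4.4 kcal/mol.
C has the lowest total (4.4 kcal/mol).

C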